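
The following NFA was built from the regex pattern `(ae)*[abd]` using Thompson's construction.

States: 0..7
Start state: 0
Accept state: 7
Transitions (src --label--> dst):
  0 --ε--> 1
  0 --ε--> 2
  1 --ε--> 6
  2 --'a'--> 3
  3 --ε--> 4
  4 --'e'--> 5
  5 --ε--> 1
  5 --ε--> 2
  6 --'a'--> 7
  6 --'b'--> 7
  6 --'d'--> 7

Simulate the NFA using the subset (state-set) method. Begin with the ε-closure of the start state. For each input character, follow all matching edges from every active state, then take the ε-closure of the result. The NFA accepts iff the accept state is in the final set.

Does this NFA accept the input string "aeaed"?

Answer: ACCEPT

Trace:
initial (ε-close {0}): {0,1,2,6}
'a' @ 1: {3,4,7}  [accepting]
'e' @ 2: {1,2,5,6}
'a' @ 3: {3,4,7}  [accepting]
'e' @ 4: {1,2,5,6}
'd' @ 5: {7}  [accepting]
after full input: {7}  (accept=7 in)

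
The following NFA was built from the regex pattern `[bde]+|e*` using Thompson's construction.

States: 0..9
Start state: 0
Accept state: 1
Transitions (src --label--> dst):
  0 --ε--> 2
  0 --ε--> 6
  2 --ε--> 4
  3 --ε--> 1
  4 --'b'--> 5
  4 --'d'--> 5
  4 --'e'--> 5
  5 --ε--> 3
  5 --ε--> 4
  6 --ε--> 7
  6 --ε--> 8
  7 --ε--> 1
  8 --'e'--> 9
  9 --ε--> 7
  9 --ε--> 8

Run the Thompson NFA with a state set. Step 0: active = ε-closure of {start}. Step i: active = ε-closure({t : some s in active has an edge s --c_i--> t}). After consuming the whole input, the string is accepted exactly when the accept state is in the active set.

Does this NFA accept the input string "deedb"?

initial (ε-close {0}): {0,1,2,4,6,7,8}
'd' @ 1: {1,3,4,5}  [accepting]
'e' @ 2: {1,3,4,5}  [accepting]
'e' @ 3: {1,3,4,5}  [accepting]
'd' @ 4: {1,3,4,5}  [accepting]
'b' @ 5: {1,3,4,5}  [accepting]
final: {1,3,4,5}; accept 1 in set

Answer: ACCEPT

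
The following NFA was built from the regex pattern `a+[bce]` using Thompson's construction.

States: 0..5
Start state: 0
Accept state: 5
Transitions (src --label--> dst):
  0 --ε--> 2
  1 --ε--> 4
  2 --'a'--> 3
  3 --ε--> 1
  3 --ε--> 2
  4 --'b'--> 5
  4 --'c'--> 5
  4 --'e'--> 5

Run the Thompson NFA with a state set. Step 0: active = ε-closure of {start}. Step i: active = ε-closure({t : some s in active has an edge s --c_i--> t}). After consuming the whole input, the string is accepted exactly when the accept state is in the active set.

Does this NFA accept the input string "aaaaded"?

S₀ = ε-closure({0}) = {0,2}
'a' @ 1: {1,2,3,4}
'a' @ 2: {1,2,3,4}
'a' @ 3: {1,2,3,4}
'a' @ 4: {1,2,3,4}
'd' @ 5: {}  — state set empty
rest 'ed' ignored (set empty)
after full input: {}  (accept=5 not in)

Answer: REJECT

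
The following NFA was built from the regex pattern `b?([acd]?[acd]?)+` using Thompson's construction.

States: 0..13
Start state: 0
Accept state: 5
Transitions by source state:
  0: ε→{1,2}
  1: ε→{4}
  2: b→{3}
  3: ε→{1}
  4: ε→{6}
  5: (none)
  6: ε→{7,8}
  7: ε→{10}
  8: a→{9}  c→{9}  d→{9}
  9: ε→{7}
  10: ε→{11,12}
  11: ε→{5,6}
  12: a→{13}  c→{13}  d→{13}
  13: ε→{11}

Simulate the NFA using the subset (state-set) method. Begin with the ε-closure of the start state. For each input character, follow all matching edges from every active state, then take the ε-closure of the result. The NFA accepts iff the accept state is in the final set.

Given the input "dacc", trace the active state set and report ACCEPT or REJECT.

Answer: ACCEPT

Steps:
S₀ = ε-closure({0}) = {0,1,2,4,5,6,7,8,10,11,12}
'd' @ 1: {5,6,7,8,9,10,11,12,13}  [accepting]
'a' @ 2: {5,6,7,8,9,10,11,12,13}  [accepting]
'c' @ 3: {5,6,7,8,9,10,11,12,13}  [accepting]
'c' @ 4: {5,6,7,8,9,10,11,12,13}  [accepting]
end set {5,6,7,8,9,10,11,12,13} — state 5 in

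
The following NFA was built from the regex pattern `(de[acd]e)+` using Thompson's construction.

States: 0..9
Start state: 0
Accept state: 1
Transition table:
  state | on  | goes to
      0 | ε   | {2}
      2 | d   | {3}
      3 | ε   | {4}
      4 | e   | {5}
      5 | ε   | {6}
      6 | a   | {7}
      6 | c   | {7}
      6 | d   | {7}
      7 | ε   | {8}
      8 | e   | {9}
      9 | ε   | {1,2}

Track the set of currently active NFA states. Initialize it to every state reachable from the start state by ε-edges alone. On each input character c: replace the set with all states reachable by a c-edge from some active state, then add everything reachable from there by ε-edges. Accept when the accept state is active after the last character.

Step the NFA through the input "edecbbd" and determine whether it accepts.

Answer: REJECT

Steps:
S₀ = ε-closure({0}) = {0,2}
'e' @ 1: {}  — state set empty
rest 'decbbd' ignored (set empty)
end set {} — state 1 not in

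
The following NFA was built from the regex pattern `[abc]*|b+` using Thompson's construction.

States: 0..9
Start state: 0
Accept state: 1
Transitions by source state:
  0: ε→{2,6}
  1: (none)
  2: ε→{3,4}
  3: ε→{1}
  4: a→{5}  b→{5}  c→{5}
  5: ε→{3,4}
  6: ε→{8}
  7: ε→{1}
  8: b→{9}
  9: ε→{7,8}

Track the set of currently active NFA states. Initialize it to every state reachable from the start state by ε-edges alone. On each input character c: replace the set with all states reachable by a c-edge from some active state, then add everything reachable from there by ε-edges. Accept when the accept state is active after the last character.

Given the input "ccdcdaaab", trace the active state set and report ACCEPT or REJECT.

start: ε-closure({0}) = {0,1,2,3,4,6,8}
'c' @ 1: {1,3,4,5}  (accept∈set)
'c' @ 2: {1,3,4,5}  (accept∈set)
'd' @ 3: {}  — dead — no transitions
rest 'cdaaab' ignored (set empty)
final: {}; accept 1 not in set

Answer: REJECT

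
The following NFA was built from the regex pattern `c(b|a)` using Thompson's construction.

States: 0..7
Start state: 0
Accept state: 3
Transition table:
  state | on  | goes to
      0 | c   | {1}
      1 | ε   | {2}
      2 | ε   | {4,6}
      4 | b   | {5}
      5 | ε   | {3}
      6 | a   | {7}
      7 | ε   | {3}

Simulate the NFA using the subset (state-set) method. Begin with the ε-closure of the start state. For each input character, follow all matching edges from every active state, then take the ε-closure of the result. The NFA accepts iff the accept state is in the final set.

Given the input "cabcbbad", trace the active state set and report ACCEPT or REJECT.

start: ε-closure({0}) = {0}
'c' @ 1: {1,2,4,6}
'a' @ 2: {3,7}  [accepting]
'b' @ 3: {}  — state set empty
rest 'cbbad' ignored (set empty)
end set {} — state 3 not in

Answer: REJECT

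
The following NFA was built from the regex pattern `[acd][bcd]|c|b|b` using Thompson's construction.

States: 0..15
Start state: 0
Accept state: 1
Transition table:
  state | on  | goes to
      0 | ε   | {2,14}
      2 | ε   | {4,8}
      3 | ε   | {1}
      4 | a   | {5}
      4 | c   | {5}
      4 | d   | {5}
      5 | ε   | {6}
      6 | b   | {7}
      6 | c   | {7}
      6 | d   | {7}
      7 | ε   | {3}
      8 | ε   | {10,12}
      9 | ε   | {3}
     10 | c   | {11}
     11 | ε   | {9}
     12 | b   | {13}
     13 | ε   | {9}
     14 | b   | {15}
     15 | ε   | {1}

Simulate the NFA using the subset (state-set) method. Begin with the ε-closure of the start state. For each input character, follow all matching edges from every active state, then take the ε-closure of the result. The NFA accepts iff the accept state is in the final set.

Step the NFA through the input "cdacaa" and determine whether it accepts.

S₀ = ε-closure({0}) = {0,2,4,8,10,12,14}
'c' @ 1: {1,3,5,6,9,11}  [accepting]
'd' @ 2: {1,3,7}  [accepting]
'a' @ 3: {}  — no active states
rest 'caa' ignored (set empty)
final: {}; accept 1 not in set

Answer: REJECT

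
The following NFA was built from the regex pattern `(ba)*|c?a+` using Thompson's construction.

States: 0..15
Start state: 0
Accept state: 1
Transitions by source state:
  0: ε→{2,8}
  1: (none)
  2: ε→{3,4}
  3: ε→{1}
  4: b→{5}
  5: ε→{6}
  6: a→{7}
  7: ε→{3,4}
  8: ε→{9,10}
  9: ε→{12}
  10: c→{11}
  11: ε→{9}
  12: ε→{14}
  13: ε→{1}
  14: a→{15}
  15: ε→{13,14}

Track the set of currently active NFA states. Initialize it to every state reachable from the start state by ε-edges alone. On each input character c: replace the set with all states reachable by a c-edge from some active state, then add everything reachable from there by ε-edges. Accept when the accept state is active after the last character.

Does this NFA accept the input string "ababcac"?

Answer: REJECT

Steps:
S₀ = ε-closure({0}) = {0,1,2,3,4,8,9,10,12,14}
'a' @ 1: {1,13,14,15}  [accepting]
'b' @ 2: {}  — state set empty
rest 'abcac' ignored (set empty)
after full input: {}  (accept=1 not in)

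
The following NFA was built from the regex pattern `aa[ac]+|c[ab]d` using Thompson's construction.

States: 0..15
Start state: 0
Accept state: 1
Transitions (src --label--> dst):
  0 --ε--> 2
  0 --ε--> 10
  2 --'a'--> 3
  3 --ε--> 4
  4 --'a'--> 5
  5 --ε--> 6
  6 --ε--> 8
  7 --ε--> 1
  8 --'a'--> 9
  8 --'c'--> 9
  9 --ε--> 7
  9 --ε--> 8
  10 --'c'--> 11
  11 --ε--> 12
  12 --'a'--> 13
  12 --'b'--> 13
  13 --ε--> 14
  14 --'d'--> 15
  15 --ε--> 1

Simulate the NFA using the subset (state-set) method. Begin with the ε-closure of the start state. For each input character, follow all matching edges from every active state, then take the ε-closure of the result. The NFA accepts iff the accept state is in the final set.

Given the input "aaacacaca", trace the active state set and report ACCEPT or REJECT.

S₀ = ε-closure({0}) = {0,2,10}
'a' @ 1: {3,4}
'a' @ 2: {5,6,8}
'a' @ 3: {1,7,8,9}  [accepting]
'c' @ 4: {1,7,8,9}  [accepting]
'a' @ 5: {1,7,8,9}  [accepting]
'c' @ 6: {1,7,8,9}  [accepting]
'a' @ 7: {1,7,8,9}  [accepting]
'c' @ 8: {1,7,8,9}  [accepting]
'a' @ 9: {1,7,8,9}  [accepting]
after full input: {1,7,8,9}  (accept=1 in)

Answer: ACCEPT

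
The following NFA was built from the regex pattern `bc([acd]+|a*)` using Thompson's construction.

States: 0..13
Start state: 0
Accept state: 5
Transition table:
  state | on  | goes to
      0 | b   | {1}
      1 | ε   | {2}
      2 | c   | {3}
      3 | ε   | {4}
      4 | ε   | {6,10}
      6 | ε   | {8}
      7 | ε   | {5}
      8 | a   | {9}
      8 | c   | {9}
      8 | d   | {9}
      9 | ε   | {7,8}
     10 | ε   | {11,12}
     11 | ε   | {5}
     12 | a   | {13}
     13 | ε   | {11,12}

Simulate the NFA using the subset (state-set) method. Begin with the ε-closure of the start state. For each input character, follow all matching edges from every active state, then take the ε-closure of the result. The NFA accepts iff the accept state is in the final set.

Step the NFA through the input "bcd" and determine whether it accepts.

S₀ = ε-closure({0}) = {0}
'b' @ 1: {1,2}
'c' @ 2: {3,4,5,6,8,10,11,12}  (accept∈set)
'd' @ 3: {5,7,8,9}  (accept∈set)
final: {5,7,8,9}; accept 5 in set

Answer: ACCEPT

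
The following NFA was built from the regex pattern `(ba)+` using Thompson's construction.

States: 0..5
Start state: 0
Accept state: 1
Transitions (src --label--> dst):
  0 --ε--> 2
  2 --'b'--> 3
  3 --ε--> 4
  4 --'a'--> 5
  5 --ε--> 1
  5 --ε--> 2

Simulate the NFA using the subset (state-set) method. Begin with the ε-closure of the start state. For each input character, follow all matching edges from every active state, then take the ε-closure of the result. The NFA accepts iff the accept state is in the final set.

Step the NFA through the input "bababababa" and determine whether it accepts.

S₀ = ε-closure({0}) = {0,2}
'b' @ 1: {3,4}
'a' @ 2: {1,2,5}  [accepting]
'b' @ 3: {3,4}
'a' @ 4: {1,2,5}  [accepting]
'b' @ 5: {3,4}
'a' @ 6: {1,2,5}  [accepting]
'b' @ 7: {3,4}
'a' @ 8: {1,2,5}  [accepting]
'b' @ 9: {3,4}
'a' @ 10: {1,2,5}  [accepting]
end set {1,2,5} — state 1 in

Answer: ACCEPT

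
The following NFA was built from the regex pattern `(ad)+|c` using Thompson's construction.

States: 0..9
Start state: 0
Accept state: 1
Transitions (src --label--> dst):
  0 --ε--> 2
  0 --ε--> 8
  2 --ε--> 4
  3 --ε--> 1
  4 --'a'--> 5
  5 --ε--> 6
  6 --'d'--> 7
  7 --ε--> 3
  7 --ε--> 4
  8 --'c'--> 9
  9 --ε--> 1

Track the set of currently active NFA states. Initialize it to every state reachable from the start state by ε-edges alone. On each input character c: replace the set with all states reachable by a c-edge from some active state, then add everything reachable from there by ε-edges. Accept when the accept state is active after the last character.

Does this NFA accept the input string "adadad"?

initial (ε-close {0}): {0,2,4,8}
'a' @ 1: {5,6}
'd' @ 2: {1,3,4,7}  [accepting]
'a' @ 3: {5,6}
'd' @ 4: {1,3,4,7}  [accepting]
'a' @ 5: {5,6}
'd' @ 6: {1,3,4,7}  [accepting]
end set {1,3,4,7} — state 1 in

Answer: ACCEPT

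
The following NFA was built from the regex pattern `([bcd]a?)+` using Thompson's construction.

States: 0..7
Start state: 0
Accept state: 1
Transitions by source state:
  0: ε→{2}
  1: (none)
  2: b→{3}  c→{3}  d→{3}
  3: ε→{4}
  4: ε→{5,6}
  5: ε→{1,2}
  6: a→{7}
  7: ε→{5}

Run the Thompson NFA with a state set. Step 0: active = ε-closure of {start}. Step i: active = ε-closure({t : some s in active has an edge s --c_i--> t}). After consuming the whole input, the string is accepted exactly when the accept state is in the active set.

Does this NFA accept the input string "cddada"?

Answer: ACCEPT

Trace:
S₀ = ε-closure({0}) = {0,2}
'c' @ 1: {1,2,3,4,5,6}  ✓accept
'd' @ 2: {1,2,3,4,5,6}  ✓accept
'd' @ 3: {1,2,3,4,5,6}  ✓accept
'a' @ 4: {1,2,5,7}  ✓accept
'd' @ 5: {1,2,3,4,5,6}  ✓accept
'a' @ 6: {1,2,5,7}  ✓accept
end set {1,2,5,7} — state 1 in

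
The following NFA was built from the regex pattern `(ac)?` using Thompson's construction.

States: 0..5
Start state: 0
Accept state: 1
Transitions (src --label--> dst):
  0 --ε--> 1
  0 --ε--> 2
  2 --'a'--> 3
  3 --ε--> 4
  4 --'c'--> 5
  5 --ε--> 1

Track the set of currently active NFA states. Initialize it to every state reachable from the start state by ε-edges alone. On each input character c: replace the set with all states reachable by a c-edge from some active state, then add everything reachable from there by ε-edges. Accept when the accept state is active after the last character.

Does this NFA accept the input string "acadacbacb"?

Answer: REJECT

Derivation:
initial (ε-close {0}): {0,1,2}
'a' @ 1: {3,4}
'c' @ 2: {1,5}  [accepting]
'a' @ 3: {}  — no active states
rest 'dacbacb' ignored (set empty)
end set {} — state 1 not in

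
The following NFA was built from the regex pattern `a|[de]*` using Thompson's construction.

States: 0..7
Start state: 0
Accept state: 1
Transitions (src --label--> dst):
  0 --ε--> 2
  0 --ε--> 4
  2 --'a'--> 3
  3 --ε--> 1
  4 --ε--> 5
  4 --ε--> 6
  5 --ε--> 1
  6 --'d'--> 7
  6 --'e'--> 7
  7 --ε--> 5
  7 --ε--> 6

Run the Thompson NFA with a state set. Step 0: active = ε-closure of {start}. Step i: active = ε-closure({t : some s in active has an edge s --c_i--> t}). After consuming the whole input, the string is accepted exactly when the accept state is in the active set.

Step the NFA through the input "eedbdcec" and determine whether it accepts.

Answer: REJECT

Derivation:
S₀ = ε-closure({0}) = {0,1,2,4,5,6}
'e' @ 1: {1,5,6,7}  [accepting]
'e' @ 2: {1,5,6,7}  [accepting]
'd' @ 3: {1,5,6,7}  [accepting]
'b' @ 4: {}  — dead — no transitions
rest 'dcec' ignored (set empty)
end set {} — state 1 not in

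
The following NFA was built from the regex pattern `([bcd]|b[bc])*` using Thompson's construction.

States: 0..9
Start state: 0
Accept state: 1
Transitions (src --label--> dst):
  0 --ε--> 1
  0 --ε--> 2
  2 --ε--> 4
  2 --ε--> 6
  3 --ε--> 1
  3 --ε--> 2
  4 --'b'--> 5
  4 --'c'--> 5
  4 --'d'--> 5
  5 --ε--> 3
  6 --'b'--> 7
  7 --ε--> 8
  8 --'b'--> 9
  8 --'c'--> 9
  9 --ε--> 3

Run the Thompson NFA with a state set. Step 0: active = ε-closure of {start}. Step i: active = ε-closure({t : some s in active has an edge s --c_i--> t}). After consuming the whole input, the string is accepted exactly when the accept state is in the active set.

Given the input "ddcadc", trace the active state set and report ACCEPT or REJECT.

initial (ε-close {0}): {0,1,2,4,6}
'd' @ 1: {1,2,3,4,5,6}  [accepting]
'd' @ 2: {1,2,3,4,5,6}  [accepting]
'c' @ 3: {1,2,3,4,5,6}  [accepting]
'a' @ 4: {}  — state set empty
rest 'dc' ignored (set empty)
end set {} — state 1 not in

Answer: REJECT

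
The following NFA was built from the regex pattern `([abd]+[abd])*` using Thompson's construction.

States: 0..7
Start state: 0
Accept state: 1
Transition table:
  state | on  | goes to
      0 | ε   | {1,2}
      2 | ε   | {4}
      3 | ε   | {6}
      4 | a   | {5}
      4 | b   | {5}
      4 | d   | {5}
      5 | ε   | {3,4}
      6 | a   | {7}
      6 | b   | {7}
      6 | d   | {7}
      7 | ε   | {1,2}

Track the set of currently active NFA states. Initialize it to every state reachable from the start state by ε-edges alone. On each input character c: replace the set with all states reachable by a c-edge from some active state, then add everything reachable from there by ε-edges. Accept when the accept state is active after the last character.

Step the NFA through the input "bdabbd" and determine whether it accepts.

start: ε-closure({0}) = {0,1,2,4}
'b' @ 1: {3,4,5,6}
'd' @ 2: {1,2,3,4,5,6,7}  (accept∈set)
'a' @ 3: {1,2,3,4,5,6,7}  (accept∈set)
'b' @ 4: {1,2,3,4,5,6,7}  (accept∈set)
'b' @ 5: {1,2,3,4,5,6,7}  (accept∈set)
'd' @ 6: {1,2,3,4,5,6,7}  (accept∈set)
after full input: {1,2,3,4,5,6,7}  (accept=1 in)

Answer: ACCEPT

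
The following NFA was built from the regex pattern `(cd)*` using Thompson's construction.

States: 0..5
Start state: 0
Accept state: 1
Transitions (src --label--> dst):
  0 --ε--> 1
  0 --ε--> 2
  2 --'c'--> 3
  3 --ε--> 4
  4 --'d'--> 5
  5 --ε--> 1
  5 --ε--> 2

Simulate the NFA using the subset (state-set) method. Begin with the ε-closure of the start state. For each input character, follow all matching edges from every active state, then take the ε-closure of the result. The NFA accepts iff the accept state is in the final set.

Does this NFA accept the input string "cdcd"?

Answer: ACCEPT

Steps:
start: ε-closure({0}) = {0,1,2}
'c' @ 1: {3,4}
'd' @ 2: {1,2,5}  (accept∈set)
'c' @ 3: {3,4}
'd' @ 4: {1,2,5}  (accept∈set)
final: {1,2,5}; accept 1 in set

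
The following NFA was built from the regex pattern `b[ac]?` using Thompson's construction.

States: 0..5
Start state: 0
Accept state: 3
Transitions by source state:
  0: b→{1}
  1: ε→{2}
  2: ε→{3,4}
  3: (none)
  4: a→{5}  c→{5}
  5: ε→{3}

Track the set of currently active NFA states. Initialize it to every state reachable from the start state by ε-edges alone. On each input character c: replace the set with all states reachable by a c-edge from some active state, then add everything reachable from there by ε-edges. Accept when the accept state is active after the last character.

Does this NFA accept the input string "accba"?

initial (ε-close {0}): {0}
'a' @ 1: {}  — state set empty
rest 'ccba' ignored (set empty)
final: {}; accept 3 not in set

Answer: REJECT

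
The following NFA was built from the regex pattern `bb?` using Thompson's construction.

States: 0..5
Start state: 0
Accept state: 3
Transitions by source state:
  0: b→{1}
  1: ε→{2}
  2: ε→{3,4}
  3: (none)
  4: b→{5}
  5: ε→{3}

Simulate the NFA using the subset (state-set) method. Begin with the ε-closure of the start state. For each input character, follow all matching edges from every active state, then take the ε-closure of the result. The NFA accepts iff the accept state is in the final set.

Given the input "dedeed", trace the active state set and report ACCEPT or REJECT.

Answer: REJECT

Derivation:
start: ε-closure({0}) = {0}
'd' @ 1: {}  — no active states
rest 'edeed' ignored (set empty)
after full input: {}  (accept=3 not in)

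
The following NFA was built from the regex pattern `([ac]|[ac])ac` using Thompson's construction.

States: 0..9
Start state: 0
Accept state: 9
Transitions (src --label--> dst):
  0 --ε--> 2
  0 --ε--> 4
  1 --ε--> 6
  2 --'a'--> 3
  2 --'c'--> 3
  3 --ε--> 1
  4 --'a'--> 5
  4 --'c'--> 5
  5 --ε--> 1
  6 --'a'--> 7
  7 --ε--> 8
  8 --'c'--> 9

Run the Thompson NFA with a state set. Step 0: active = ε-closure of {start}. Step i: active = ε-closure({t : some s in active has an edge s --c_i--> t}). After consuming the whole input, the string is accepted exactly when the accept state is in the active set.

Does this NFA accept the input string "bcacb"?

Answer: REJECT

Derivation:
start: ε-closure({0}) = {0,2,4}
'b' @ 1: {}  — state set empty
rest 'cacb' ignored (set empty)
final: {}; accept 9 not in set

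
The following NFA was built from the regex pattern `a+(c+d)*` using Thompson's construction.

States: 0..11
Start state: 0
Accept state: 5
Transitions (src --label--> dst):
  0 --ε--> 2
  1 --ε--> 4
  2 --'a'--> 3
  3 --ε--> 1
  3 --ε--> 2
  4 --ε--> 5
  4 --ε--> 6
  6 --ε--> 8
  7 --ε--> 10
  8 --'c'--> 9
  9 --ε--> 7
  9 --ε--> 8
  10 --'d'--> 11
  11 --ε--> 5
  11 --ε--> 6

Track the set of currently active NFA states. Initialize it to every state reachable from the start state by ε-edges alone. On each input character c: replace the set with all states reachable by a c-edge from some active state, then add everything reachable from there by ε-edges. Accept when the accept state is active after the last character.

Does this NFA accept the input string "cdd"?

S₀ = ε-closure({0}) = {0,2}
'c' @ 1: {}  — dead — no transitions
rest 'dd' ignored (set empty)
after full input: {}  (accept=5 not in)

Answer: REJECT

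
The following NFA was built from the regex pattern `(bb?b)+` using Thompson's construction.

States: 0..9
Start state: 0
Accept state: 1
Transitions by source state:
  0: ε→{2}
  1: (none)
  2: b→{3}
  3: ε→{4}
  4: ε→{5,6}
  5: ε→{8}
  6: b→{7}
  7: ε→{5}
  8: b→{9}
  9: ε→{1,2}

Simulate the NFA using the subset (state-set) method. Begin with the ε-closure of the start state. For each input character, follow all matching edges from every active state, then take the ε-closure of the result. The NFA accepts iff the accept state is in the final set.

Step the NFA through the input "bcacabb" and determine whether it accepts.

Answer: REJECT

Derivation:
S₀ = ε-closure({0}) = {0,2}
'b' @ 1: {3,4,5,6,8}
'c' @ 2: {}  — no active states
rest 'acabb' ignored (set empty)
after full input: {}  (accept=1 not in)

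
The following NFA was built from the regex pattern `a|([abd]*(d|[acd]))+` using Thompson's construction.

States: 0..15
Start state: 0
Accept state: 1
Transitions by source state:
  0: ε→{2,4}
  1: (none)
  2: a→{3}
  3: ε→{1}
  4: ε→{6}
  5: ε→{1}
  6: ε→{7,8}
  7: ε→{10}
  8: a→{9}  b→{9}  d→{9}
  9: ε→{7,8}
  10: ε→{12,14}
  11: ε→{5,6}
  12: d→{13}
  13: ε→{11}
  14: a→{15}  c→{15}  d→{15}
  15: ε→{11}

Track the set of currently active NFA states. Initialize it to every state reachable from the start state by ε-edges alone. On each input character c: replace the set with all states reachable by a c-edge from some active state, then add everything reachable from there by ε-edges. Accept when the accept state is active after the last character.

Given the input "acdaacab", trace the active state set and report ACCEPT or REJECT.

Answer: REJECT

Steps:
start: ε-closure({0}) = {0,2,4,6,7,8,10,12,14}
'a' @ 1: {1,3,5,6,7,8,9,10,11,12,14,15}  [accepting]
'c' @ 2: {1,5,6,7,8,10,11,12,14,15}  [accepting]
'd' @ 3: {1,5,6,7,8,9,10,11,12,13,14,15}  [accepting]
'a' @ 4: {1,5,6,7,8,9,10,11,12,14,15}  [accepting]
'a' @ 5: {1,5,6,7,8,9,10,11,12,14,15}  [accepting]
'c' @ 6: {1,5,6,7,8,10,11,12,14,15}  [accepting]
'a' @ 7: {1,5,6,7,8,9,10,11,12,14,15}  [accepting]
'b' @ 8: {7,8,9,10,12,14}
after full input: {7,8,9,10,12,14}  (accept=1 not in)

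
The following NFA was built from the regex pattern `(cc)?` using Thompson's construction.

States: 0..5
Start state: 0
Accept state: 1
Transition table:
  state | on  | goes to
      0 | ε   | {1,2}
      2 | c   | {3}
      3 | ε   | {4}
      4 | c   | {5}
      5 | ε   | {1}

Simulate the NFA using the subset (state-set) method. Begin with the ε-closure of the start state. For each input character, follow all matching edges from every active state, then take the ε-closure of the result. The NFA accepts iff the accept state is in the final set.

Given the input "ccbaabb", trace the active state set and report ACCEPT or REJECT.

Answer: REJECT

Trace:
S₀ = ε-closure({0}) = {0,1,2}
'c' @ 1: {3,4}
'c' @ 2: {1,5}  [accepting]
'b' @ 3: {}  — dead — no transitions
rest 'aabb' ignored (set empty)
after full input: {}  (accept=1 not in)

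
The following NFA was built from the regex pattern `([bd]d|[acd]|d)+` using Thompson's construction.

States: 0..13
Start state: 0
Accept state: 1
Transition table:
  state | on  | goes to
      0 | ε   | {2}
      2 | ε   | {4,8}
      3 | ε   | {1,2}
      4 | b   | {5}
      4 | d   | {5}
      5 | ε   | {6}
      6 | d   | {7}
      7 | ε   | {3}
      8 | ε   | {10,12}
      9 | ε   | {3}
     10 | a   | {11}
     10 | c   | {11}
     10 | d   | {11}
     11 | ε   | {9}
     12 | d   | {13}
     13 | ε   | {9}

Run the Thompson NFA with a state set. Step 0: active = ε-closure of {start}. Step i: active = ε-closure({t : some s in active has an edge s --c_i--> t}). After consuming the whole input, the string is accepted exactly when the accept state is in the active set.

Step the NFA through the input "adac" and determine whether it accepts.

initial (ε-close {0}): {0,2,4,8,10,12}
'a' @ 1: {1,2,3,4,8,9,10,11,12}  ✓accept
'd' @ 2: {1,2,3,4,5,6,8,9,10,11,12,13}  ✓accept
'a' @ 3: {1,2,3,4,8,9,10,11,12}  ✓accept
'c' @ 4: {1,2,3,4,8,9,10,11,12}  ✓accept
after full input: {1,2,3,4,8,9,10,11,12}  (accept=1 in)

Answer: ACCEPT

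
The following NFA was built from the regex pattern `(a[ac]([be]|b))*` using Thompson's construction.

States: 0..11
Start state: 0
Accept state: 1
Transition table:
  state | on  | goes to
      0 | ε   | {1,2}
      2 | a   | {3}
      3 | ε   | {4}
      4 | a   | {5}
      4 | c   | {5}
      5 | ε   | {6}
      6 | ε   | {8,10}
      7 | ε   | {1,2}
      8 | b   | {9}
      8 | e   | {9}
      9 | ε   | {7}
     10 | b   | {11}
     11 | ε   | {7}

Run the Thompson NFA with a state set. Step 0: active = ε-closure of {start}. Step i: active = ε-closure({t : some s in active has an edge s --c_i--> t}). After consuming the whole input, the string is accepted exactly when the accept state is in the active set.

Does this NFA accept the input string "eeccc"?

S₀ = ε-closure({0}) = {0,1,2}
'e' @ 1: {}  — no active states
rest 'eccc' ignored (set empty)
final: {}; accept 1 not in set

Answer: REJECT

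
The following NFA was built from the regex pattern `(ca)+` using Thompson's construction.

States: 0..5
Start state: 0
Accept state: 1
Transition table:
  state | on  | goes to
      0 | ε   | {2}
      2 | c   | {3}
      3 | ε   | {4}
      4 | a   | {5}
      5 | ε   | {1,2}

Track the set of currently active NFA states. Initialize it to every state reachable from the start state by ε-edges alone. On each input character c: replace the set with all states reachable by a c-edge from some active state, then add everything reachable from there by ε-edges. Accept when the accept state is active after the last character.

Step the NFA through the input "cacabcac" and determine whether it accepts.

Answer: REJECT

Trace:
start: ε-closure({0}) = {0,2}
'c' @ 1: {3,4}
'a' @ 2: {1,2,5}  (accept∈set)
'c' @ 3: {3,4}
'a' @ 4: {1,2,5}  (accept∈set)
'b' @ 5: {}  — no active states
rest 'cac' ignored (set empty)
after full input: {}  (accept=1 not in)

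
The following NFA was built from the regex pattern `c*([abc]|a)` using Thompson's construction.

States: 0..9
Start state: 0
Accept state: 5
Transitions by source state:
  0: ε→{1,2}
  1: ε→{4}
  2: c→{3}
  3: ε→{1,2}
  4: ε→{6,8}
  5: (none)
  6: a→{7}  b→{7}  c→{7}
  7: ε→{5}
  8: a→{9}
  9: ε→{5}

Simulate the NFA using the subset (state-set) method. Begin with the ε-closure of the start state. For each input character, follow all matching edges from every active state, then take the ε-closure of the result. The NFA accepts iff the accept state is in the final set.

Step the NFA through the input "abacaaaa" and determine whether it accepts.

Answer: REJECT

Trace:
S₀ = ε-closure({0}) = {0,1,2,4,6,8}
'a' @ 1: {5,7,9}  [accepting]
'b' @ 2: {}  — no active states
rest 'acaaaa' ignored (set empty)
end set {} — state 5 not in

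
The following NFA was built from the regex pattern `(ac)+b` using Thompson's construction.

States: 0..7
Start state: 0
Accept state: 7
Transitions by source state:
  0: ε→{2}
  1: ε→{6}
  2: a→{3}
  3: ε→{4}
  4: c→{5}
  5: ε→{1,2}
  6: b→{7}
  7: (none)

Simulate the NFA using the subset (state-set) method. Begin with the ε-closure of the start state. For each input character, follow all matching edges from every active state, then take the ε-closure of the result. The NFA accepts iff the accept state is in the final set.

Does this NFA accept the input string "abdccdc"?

Answer: REJECT

Steps:
initial (ε-close {0}): {0,2}
'a' @ 1: {3,4}
'b' @ 2: {}  — dead — no transitions
rest 'dccdc' ignored (set empty)
after full input: {}  (accept=7 not in)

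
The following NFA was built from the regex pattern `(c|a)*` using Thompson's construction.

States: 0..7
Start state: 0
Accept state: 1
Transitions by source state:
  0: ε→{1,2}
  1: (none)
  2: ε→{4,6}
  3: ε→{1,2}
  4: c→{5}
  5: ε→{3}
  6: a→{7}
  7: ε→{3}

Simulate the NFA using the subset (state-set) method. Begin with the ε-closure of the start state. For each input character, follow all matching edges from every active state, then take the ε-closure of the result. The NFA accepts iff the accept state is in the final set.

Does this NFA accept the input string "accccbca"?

start: ε-closure({0}) = {0,1,2,4,6}
'a' @ 1: {1,2,3,4,6,7}  ✓accept
'c' @ 2: {1,2,3,4,5,6}  ✓accept
'c' @ 3: {1,2,3,4,5,6}  ✓accept
'c' @ 4: {1,2,3,4,5,6}  ✓accept
'c' @ 5: {1,2,3,4,5,6}  ✓accept
'b' @ 6: {}  — state set empty
rest 'ca' ignored (set empty)
after full input: {}  (accept=1 not in)

Answer: REJECT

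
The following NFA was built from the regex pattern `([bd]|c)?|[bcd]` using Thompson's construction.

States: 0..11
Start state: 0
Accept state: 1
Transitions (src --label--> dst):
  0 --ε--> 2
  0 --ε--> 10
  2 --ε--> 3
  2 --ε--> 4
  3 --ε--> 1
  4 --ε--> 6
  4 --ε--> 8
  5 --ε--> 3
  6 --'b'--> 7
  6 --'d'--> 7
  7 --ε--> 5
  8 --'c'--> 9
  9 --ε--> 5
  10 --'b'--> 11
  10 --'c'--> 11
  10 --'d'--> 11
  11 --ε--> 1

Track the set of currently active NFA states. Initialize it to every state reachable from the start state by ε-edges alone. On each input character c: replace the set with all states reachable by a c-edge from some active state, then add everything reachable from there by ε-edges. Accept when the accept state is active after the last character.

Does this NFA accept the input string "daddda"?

Answer: REJECT

Derivation:
start: ε-closure({0}) = {0,1,2,3,4,6,8,10}
'd' @ 1: {1,3,5,7,11}  (accept∈set)
'a' @ 2: {}  — dead — no transitions
rest 'ddda' ignored (set empty)
end set {} — state 1 not in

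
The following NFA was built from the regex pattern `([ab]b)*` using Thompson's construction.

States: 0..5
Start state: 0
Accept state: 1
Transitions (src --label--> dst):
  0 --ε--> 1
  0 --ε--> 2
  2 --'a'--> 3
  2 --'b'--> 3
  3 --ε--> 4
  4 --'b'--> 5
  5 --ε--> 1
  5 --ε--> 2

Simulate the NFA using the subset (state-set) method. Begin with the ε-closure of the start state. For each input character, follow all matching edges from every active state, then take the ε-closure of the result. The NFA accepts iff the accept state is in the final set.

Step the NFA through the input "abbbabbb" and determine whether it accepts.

start: ε-closure({0}) = {0,1,2}
'a' @ 1: {3,4}
'b' @ 2: {1,2,5}  (accept∈set)
'b' @ 3: {3,4}
'b' @ 4: {1,2,5}  (accept∈set)
'a' @ 5: {3,4}
'b' @ 6: {1,2,5}  (accept∈set)
'b' @ 7: {3,4}
'b' @ 8: {1,2,5}  (accept∈set)
after full input: {1,2,5}  (accept=1 in)

Answer: ACCEPT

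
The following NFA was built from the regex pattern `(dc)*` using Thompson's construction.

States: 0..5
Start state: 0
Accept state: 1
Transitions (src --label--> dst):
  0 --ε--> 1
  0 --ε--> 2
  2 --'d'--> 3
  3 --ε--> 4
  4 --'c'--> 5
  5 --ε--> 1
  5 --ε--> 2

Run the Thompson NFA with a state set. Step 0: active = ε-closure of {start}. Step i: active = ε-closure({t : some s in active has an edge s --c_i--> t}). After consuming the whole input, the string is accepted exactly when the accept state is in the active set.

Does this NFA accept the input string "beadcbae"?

start: ε-closure({0}) = {0,1,2}
'b' @ 1: {}  — no active states
rest 'eadcbae' ignored (set empty)
after full input: {}  (accept=1 not in)

Answer: REJECT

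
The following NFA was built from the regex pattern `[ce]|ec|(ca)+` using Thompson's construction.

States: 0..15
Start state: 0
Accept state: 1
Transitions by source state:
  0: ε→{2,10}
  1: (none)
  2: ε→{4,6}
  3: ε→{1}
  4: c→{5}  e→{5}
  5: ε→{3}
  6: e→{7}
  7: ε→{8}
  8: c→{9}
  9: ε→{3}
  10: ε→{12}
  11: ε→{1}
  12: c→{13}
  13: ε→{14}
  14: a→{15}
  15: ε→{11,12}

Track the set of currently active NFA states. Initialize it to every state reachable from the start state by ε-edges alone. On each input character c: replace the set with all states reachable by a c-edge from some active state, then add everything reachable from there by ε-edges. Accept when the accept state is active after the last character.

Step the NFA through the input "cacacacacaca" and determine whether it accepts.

Answer: ACCEPT

Steps:
start: ε-closure({0}) = {0,2,4,6,10,12}
'c' @ 1: {1,3,5,13,14}  [accepting]
'a' @ 2: {1,11,12,15}  [accepting]
'c' @ 3: {13,14}
'a' @ 4: {1,11,12,15}  [accepting]
'c' @ 5: {13,14}
'a' @ 6: {1,11,12,15}  [accepting]
'c' @ 7: {13,14}
'a' @ 8: {1,11,12,15}  [accepting]
'c' @ 9: {13,14}
'a' @ 10: {1,11,12,15}  [accepting]
'c' @ 11: {13,14}
'a' @ 12: {1,11,12,15}  [accepting]
end set {1,11,12,15} — state 1 in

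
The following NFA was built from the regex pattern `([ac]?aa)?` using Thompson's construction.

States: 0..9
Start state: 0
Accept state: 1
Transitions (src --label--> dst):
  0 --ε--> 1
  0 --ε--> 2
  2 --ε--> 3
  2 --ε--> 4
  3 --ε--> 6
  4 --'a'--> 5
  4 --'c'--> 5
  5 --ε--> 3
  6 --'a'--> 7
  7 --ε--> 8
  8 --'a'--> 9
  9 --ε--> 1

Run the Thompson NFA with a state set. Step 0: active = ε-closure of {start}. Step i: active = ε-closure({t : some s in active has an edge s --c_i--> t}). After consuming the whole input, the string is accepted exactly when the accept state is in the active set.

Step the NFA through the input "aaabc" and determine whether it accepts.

Answer: REJECT

Trace:
S₀ = ε-closure({0}) = {0,1,2,3,4,6}
'a' @ 1: {3,5,6,7,8}
'a' @ 2: {1,7,8,9}  ✓accept
'a' @ 3: {1,9}  ✓accept
'b' @ 4: {}  — state set empty
rest 'c' ignored (set empty)
after full input: {}  (accept=1 not in)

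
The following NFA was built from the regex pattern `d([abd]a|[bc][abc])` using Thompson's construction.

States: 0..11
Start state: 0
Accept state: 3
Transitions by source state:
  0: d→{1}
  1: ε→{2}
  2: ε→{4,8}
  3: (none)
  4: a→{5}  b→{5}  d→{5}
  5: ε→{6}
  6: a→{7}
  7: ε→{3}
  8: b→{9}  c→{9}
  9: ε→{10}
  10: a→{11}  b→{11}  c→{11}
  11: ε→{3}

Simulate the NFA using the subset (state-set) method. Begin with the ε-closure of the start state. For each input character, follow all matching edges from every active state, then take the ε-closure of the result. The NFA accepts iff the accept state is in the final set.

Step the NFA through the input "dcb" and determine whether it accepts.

Answer: ACCEPT

Derivation:
initial (ε-close {0}): {0}
'd' @ 1: {1,2,4,8}
'c' @ 2: {9,10}
'b' @ 3: {3,11}  (accept∈set)
after full input: {3,11}  (accept=3 in)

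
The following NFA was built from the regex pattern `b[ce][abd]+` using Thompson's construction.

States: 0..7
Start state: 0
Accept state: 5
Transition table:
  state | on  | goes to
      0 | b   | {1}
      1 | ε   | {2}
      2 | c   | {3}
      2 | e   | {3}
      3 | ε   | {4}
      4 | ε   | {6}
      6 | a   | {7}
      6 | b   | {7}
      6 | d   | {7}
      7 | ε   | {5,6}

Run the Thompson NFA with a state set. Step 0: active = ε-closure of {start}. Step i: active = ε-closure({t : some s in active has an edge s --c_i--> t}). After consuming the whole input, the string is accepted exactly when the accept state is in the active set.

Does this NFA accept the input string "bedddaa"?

Answer: ACCEPT

Trace:
initial (ε-close {0}): {0}
'b' @ 1: {1,2}
'e' @ 2: {3,4,6}
'd' @ 3: {5,6,7}  (accept∈set)
'd' @ 4: {5,6,7}  (accept∈set)
'd' @ 5: {5,6,7}  (accept∈set)
'a' @ 6: {5,6,7}  (accept∈set)
'a' @ 7: {5,6,7}  (accept∈set)
end set {5,6,7} — state 5 in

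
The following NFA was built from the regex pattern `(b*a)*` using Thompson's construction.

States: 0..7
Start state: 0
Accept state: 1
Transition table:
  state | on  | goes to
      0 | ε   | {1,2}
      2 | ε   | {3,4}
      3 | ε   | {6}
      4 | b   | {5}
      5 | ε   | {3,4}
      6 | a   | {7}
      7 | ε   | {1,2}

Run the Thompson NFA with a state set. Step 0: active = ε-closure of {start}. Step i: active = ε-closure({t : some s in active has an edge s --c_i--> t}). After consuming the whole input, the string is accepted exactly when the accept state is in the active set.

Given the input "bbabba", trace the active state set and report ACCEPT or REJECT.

Answer: ACCEPT

Trace:
S₀ = ε-closure({0}) = {0,1,2,3,4,6}
'b' @ 1: {3,4,5,6}
'b' @ 2: {3,4,5,6}
'a' @ 3: {1,2,3,4,6,7}  (accept∈set)
'b' @ 4: {3,4,5,6}
'b' @ 5: {3,4,5,6}
'a' @ 6: {1,2,3,4,6,7}  (accept∈set)
after full input: {1,2,3,4,6,7}  (accept=1 in)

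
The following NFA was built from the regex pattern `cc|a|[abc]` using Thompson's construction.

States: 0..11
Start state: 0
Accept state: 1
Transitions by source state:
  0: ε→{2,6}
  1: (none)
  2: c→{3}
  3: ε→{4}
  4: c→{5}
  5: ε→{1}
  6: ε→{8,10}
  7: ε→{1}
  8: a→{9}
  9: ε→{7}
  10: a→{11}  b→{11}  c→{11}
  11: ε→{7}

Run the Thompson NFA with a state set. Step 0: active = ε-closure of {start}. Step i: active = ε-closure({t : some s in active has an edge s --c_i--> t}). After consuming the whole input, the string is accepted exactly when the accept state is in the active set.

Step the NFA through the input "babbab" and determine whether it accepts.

Answer: REJECT

Trace:
S₀ = ε-closure({0}) = {0,2,6,8,10}
'b' @ 1: {1,7,11}  (accept∈set)
'a' @ 2: {}  — no active states
rest 'bbab' ignored (set empty)
after full input: {}  (accept=1 not in)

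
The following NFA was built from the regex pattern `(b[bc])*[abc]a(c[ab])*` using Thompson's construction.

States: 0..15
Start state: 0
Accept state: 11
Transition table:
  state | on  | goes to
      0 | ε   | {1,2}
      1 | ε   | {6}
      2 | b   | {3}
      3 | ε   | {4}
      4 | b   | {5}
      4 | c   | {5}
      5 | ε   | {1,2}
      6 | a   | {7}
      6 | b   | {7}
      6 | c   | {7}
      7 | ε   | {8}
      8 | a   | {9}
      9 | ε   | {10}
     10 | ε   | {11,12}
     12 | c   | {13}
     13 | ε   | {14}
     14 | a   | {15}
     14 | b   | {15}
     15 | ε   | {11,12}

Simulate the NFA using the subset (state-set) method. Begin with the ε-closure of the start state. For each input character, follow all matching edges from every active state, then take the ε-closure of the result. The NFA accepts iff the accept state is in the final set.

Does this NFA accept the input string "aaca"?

start: ε-closure({0}) = {0,1,2,6}
'a' @ 1: {7,8}
'a' @ 2: {9,10,11,12}  [accepting]
'c' @ 3: {13,14}
'a' @ 4: {11,12,15}  [accepting]
end set {11,12,15} — state 11 in

Answer: ACCEPT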